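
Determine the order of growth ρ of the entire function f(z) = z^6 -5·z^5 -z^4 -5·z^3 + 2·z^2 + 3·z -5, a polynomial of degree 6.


|f(z)| ≤ Σ|c_k|·r^k = O(r^6) as r → ∞. Polynomial growth is O(e^{r^ε}) for every ε > 0 (since r^6/e^{r^ε} → 0), so ρ ≤ ε for all ε > 0, i.e. ρ = 0. Every nonconstant polynomial has order 0.
Therefore ρ = 0.

Order ρ = 0.


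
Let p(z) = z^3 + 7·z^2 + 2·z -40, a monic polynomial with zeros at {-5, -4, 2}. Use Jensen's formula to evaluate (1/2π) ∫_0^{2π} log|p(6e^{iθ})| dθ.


Zeros: -5, -4, 2; r = 6.
Inside |z| < r: -5, -4, 2. Outside (|z| ≥ r): ∅.
p(0) = -40, so log|p(0)| = log(40) = 3.6889.
Apply Jensen: I(r) = log|p(0)| + Σ_k log(r/|z_k|), summed over zeros inside |z| < r.
  log(r/|z_k|) for z_k = -5: log(6/5) = 0.1823
  log(r/|z_k|) for z_k = -4: log(6/4) = 0.4055
  log(r/|z_k|) for z_k = 2: log(6/2) = 1.0986
Sum over inside zeros: 1.6864.
I(r) = log|p(0)| + (inside sum) = 3.6889 + 1.6864 = 5.3753.
Closed form (all zeros inside, monic): I(r) = n·log(r) = 3·log(6) = 5.3753. ✓

I(r) ≈ 5.3753.


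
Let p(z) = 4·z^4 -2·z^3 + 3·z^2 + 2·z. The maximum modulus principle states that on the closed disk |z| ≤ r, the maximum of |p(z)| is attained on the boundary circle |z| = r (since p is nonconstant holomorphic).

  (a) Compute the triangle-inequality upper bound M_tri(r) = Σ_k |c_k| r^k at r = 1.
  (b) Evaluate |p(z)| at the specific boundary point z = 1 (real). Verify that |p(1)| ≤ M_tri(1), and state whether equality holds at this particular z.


Coefficients: c_0 = 0, c_1 = 2, c_2 = 3, c_3 = -2, c_4 = 4. Radius r = 1.
Part (a). Triangle bound: M_tri(r) = Σ_k |c_k| r^k
  = |0|·1^0 + |2|·1^1 + |3|·1^2 + |-2|·1^3 + |4|·1^4
  = 0 + 2 + 3 + 2 + 4 = 11.
This bounds M(r) := max_{|z|=r} |p(z)| from above; equality holds iff all terms c_k z^k can be made to align in phase at a single z on |z|=r.
Part (b). At z = 1 (real, on the circle |z| = r):
  p(1) = (0)·1^0 + (2)·1^1 + (3)·1^2 + (-2)·1^3 + (4)·1^4 = 7.
  |p(1)| = 7.
Check: |p(1)| = 7 ≤ 11 = M_tri(1). ✓ Equality does not hold at z = 1 (the coefficients have mixed signs, so the terms do not all align in phase there).

M_tri(1) = 11; |p(1)| = 7; equality at z=1: no.


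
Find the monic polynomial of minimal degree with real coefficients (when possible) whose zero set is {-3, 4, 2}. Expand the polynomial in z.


The polynomial is p(z) = ∏_{α ∈ S} (z − α), where S = {-3, 4, 2}.
Expanding the product yields: p(z) = z^3 -3·z^2 -10·z + 24.
The resulting polynomial has degree 3 and real coefficients as required.

p(z) = z^3 -3·z^2 -10·z + 24.


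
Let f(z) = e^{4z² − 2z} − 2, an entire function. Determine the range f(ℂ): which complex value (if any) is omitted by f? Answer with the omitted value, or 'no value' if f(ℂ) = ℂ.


Little Picard bounds the complement of f(ℂ) to at most one point.
The exponent g(z) = 4z² − 2z is a nonconstant polynomial, hence surjective onto ℂ. So e^{g(z)} takes every value in {e^w : w ∈ ℂ} = ℂ ∖ {0}. Adding -2 shifts the range to ℂ ∖ {-2}. f omits exactly -2.

Omitted value: -2.


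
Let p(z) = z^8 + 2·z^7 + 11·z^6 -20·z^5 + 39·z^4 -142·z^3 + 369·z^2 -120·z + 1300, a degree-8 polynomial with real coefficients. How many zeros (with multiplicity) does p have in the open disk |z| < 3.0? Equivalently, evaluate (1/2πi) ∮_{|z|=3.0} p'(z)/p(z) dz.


The zeros of p are: (-1 + 2i), (-1 - 2i), (0 + 2i), (0 - 2i), (2 + 1i), (2 - 1i), (-2 + 3i), (-2 - 3i).
Their magnitudes are: 2.236, 2.236, 2, 2, 2.236, 2.236, 3.606, 3.606.
Zeros with |z| < R = 3.0: (-1 + 2i), (-1 - 2i), (0 + 2i), (0 - 2i), (2 + 1i), (2 - 1i).
Count = 6.
By the argument principle, (1/2πi) ∮_{|z|=R} p'(z)/p(z) dz equals exactly this count.

Number of zeros inside |z| < 3.0: 6.


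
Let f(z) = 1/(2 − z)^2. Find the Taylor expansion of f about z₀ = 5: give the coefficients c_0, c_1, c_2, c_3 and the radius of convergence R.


Let w = z − z₀, so z = z₀ + w.
Then 2 − z = 2 − (z₀ + w) = (2 − z₀) − w = -3 − w.
f(z) = 1/(-3 − w)^2 = (1/(-3)^2) · (1 − w/(-3))^{−2}.
By the binomial series (1−u)^{−2} = Σ_{n≥0} C(n+1, 1) u^n for |u|<1, with u = w/(-3):
  c_n = C(n+1, 1) / (-3)^(n+2).
  c_0 = 1/(-3)^2 = 1/9.
  c_1 = 2/(-3)^3 = -2/27.
  c_2 = 3/(-3)^4 = 1/27.
  c_3 = 4/(-3)^5 = -4/243.
The series is valid for |w/d| < 1, i.e. |z − z₀| < |d|.
Radius of convergence: R = |2 − z₀| = |-3| = 3 (distance from z₀ to the singularity z = 2).

c_0 = 1/9, c_1 = -2/27, c_2 = 1/27, c_3 = -4/243; R = 3.


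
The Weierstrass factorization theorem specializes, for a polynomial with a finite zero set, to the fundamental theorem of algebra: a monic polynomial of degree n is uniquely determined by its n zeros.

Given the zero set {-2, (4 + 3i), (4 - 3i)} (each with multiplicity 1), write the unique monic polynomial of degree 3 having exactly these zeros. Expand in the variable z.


The polynomial is p(z) = ∏_{α ∈ S} (z − α), where S = {-2, (4 + 3i), (4 - 3i)}.
Expanding the product yields: p(z) = z^3 -6·z^2 + 9·z + 50.
Note conjugate pairs combine to real quadratics: (z − (4+3i))(z − (4−3i)) = z² − 8z + 25.
The resulting polynomial has degree 3 and real coefficients as required.

p(z) = z^3 -6·z^2 + 9·z + 50.


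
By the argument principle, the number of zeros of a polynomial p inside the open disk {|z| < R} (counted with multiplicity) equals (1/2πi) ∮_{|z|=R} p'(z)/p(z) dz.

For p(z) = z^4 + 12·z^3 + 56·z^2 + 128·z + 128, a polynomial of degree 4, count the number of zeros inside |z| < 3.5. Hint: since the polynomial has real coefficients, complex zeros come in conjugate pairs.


The zeros of p are: (-2 + 2i), (-2 - 2i), -4, -4.
Their magnitudes are: 2.828, 2.828, 4, 4.
Zeros with |z| < R = 3.5: (-2 + 2i), (-2 - 2i).
Count = 2.
By the argument principle, (1/2πi) ∮_{|z|=R} p'(z)/p(z) dz equals exactly this count.

Number of zeros inside |z| < 3.5: 2.


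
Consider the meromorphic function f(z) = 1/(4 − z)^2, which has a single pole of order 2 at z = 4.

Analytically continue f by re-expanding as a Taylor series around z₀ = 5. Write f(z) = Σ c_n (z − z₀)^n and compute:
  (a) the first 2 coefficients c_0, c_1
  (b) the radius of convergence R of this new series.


Let w = z − z₀, so z = z₀ + w.
Then 4 − z = 4 − (z₀ + w) = (4 − z₀) − w = -1 − w.
f(z) = 1/(-1 − w)^2 = (1/(-1)^2) · (1 − w/(-1))^{−2}.
By the binomial series (1−u)^{−2} = Σ_{n≥0} C(n+1, 1) u^n for |u|<1, with u = w/(-1):
  c_n = C(n+1, 1) / (-1)^(n+2).
  c_0 = 1/(-1)^2 = 1.
  c_1 = 2/(-1)^3 = -2.
The series is valid for |w/d| < 1, i.e. |z − z₀| < |d|.
Radius of convergence: R = |4 − z₀| = |-1| = 1 (distance from z₀ to the singularity z = 4).

c_0 = 1, c_1 = -2; R = 1.


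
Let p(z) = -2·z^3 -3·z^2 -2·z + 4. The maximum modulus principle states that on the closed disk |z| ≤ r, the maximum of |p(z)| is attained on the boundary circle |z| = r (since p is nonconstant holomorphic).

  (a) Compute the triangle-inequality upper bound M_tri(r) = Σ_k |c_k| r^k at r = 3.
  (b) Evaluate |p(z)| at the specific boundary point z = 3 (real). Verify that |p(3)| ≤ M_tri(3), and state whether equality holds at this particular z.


Coefficients: c_0 = 4, c_1 = -2, c_2 = -3, c_3 = -2. Radius r = 3.
Part (a). Triangle bound: M_tri(r) = Σ_k |c_k| r^k
  = |4|·3^0 + |-2|·3^1 + |-3|·3^2 + |-2|·3^3
  = 4 + 6 + 27 + 54 = 91.
This bounds M(r) := max_{|z|=r} |p(z)| from above; equality holds iff all terms c_k z^k can be made to align in phase at a single z on |z|=r.
Part (b). At z = 3 (real, on the circle |z| = r):
  p(3) = (4)·3^0 + (-2)·3^1 + (-3)·3^2 + (-2)·3^3 = -83.
  |p(3)| = 83.
Check: |p(3)| = 83 ≤ 91 = M_tri(3). ✓ Equality does not hold at z = 3 (the coefficients have mixed signs, so the terms do not all align in phase there).

M_tri(3) = 91; |p(3)| = 83; equality at z=3: no.


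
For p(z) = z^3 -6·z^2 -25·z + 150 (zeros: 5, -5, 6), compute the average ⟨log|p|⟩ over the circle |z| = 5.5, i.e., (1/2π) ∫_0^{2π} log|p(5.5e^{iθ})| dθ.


Zeros: -5, 5, 6; r = 5.5.
Inside |z| < r: -5, 5. Outside (|z| ≥ r): 6.
p(0) = 150, so log|p(0)| = log(150) = 5.0106.
Apply Jensen: I(r) = log|p(0)| + Σ_k log(r/|z_k|), summed over zeros inside |z| < r.
  log(r/|z_k|) for z_k = 5: log(5.5/5) = 0.0953
  log(r/|z_k|) for z_k = -5: log(5.5/5) = 0.0953
  Outside zeros (6) contribute nothing to the Jensen sum.
Sum over inside zeros: 0.1906.
I(r) = log|p(0)| + (inside sum) = 5.0106 + 0.1906 = 5.2013.
Note: since some zeros are outside |z| ≤ r, the simplified n·log(r) form does NOT apply — only the inside zeros contribute.

I(r) ≈ 5.2013.


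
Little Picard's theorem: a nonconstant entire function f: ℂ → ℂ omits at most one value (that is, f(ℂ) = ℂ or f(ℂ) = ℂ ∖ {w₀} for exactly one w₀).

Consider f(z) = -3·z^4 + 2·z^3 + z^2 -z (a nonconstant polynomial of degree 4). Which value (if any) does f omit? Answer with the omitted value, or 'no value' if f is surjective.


Little Picard bounds the complement of f(ℂ) to at most one point.
For every w ∈ ℂ, the equation p(z) − w = 0 is a nonconstant polynomial in z and hence has at least one root by the fundamental theorem of algebra. So p is surjective onto ℂ, omitting no value.

Omitted value: no value.


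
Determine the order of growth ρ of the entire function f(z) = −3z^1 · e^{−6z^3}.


M(r) = max_{|z|=r} |-3|·|z|^1·|e^{−6z^3}| = 3·r^1 · e^{6r^3} (the factors attain their maxima compatibly on |z|=r). Then log M(r) = log 3 + 1·log r + 6r^3, dominated by the last term, so log log M(r) ~ 3·log r. The polynomial factor -3z^1 contributes only a log r term and does not affect the order. ρ = 3.
Therefore ρ = 3.

Order ρ = 3.


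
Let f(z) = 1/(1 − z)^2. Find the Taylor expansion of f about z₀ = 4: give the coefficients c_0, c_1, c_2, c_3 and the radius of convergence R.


Let w = z − z₀, so z = z₀ + w.
Then 1 − z = 1 − (z₀ + w) = (1 − z₀) − w = -3 − w.
f(z) = 1/(-3 − w)^2 = (1/(-3)^2) · (1 − w/(-3))^{−2}.
By the binomial series (1−u)^{−2} = Σ_{n≥0} C(n+1, 1) u^n for |u|<1, with u = w/(-3):
  c_n = C(n+1, 1) / (-3)^(n+2).
  c_0 = 1/(-3)^2 = 1/9.
  c_1 = 2/(-3)^3 = -2/27.
  c_2 = 3/(-3)^4 = 1/27.
  c_3 = 4/(-3)^5 = -4/243.
The series is valid for |w/d| < 1, i.e. |z − z₀| < |d|.
Radius of convergence: R = |1 − z₀| = |-3| = 3 (distance from z₀ to the singularity z = 1).

c_0 = 1/9, c_1 = -2/27, c_2 = 1/27, c_3 = -4/243; R = 3.


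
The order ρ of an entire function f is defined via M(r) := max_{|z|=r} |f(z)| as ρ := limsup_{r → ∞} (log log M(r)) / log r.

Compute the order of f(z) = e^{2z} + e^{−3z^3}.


Each summand is entire of order 1 and 3 respectively (as in the single-exponential case). The order of a sum is at most the max of the orders, so ρ ≤ 3. For the lower bound: on |z|=r choose arg z so that -3z^3 is real positive; then |e^{-3z^3}| = e^{3r^3} while |e^{2z}| ≤ e^{2r^1} = o(e^{3r^3}). So |f| ≥ e^{3r^3}(1 − o(1)) and ρ ≥ 3. Hence ρ = max(1, 3) = 3.
Therefore ρ = 3.

Order ρ = 3.


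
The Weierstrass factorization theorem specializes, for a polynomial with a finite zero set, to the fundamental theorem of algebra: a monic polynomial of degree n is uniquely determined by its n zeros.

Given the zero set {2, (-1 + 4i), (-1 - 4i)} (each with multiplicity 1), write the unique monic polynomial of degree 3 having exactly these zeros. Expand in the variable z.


The polynomial is p(z) = ∏_{α ∈ S} (z − α), where S = {2, (-1 + 4i), (-1 - 4i)}.
Expanding the product yields: p(z) = z^3 + 13·z -34.
Note conjugate pairs combine to real quadratics: (z − (-1+4i))(z − (-1−4i)) = z² + 2z + 17.
The resulting polynomial has degree 3 and real coefficients as required.

p(z) = z^3 + 13·z -34.


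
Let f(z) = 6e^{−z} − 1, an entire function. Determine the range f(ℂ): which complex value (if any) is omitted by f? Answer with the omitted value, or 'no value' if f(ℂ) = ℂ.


Little Picard bounds the complement of f(ℂ) to at most one point.
e^{−z} is never zero on ℂ, so 6·e^{−z} takes every value in ℂ ∖ {0}. Adding -1 shifts the range to ℂ ∖ {-1}. Thus f omits exactly the value -1.

Omitted value: -1.


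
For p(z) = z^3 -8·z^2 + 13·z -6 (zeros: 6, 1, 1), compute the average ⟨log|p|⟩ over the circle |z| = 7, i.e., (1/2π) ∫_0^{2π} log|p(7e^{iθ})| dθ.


Zeros: 1, 1, 6; r = 7.
Inside |z| < r: 1, 1, 6. Outside (|z| ≥ r): ∅.
p(0) = -6, so log|p(0)| = log(6) = 1.7918.
Apply Jensen: I(r) = log|p(0)| + Σ_k log(r/|z_k|), summed over zeros inside |z| < r.
  log(r/|z_k|) for z_k = 6: log(7/6) = 0.1542
  log(r/|z_k|) for z_k = 1: log(7/1) = 1.9459
  log(r/|z_k|) for z_k = 1: log(7/1) = 1.9459
Sum over inside zeros: 4.0460.
I(r) = log|p(0)| + (inside sum) = 1.7918 + 4.0460 = 5.8377.
Closed form (all zeros inside, monic): I(r) = n·log(r) = 3·log(7) = 5.8377. ✓

I(r) ≈ 5.8377.


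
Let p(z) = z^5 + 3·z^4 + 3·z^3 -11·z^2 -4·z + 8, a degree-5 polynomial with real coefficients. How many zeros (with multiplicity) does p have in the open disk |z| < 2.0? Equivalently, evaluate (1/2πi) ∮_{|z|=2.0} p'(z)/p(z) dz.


The zeros of p are: 1, -1, 1, (-2 + 2i), (-2 - 2i).
Their magnitudes are: 1, 1, 1, 2.828, 2.828.
Zeros with |z| < R = 2.0: 1, -1, 1.
Count = 3.
By the argument principle, (1/2πi) ∮_{|z|=R} p'(z)/p(z) dz equals exactly this count.

Number of zeros inside |z| < 2.0: 3.


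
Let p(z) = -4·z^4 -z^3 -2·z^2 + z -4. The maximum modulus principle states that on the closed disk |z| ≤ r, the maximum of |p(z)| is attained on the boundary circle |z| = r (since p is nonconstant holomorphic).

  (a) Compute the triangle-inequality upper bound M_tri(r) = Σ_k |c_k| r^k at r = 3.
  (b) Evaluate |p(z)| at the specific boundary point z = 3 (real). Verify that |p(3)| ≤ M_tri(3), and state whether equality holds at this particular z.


Coefficients: c_0 = -4, c_1 = 1, c_2 = -2, c_3 = -1, c_4 = -4. Radius r = 3.
Part (a). Triangle bound: M_tri(r) = Σ_k |c_k| r^k
  = |-4|·3^0 + |1|·3^1 + |-2|·3^2 + |-1|·3^3 + |-4|·3^4
  = 4 + 3 + 18 + 27 + 324 = 376.
This bounds M(r) := max_{|z|=r} |p(z)| from above; equality holds iff all terms c_k z^k can be made to align in phase at a single z on |z|=r.
Part (b). At z = 3 (real, on the circle |z| = r):
  p(3) = (-4)·3^0 + (1)·3^1 + (-2)·3^2 + (-1)·3^3 + (-4)·3^4 = -370.
  |p(3)| = 370.
Check: |p(3)| = 370 ≤ 376 = M_tri(3). ✓ Equality does not hold at z = 3 (the coefficients have mixed signs, so the terms do not all align in phase there).

M_tri(3) = 376; |p(3)| = 370; equality at z=3: no.


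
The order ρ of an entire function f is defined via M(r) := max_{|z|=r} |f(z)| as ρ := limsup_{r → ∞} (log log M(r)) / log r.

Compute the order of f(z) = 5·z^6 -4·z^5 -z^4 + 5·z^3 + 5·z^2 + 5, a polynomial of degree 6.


|f(z)| ≤ Σ|c_k|·r^k = O(r^6) as r → ∞. Polynomial growth is O(e^{r^ε}) for every ε > 0 (since r^6/e^{r^ε} → 0), so ρ ≤ ε for all ε > 0, i.e. ρ = 0. Every nonconstant polynomial has order 0.
Therefore ρ = 0.

Order ρ = 0.


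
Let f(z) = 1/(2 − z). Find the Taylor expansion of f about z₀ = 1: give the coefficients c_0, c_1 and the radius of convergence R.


Let w = z − z₀, so z = z₀ + w.
Then 2 − z = 2 − (z₀ + w) = (2 − z₀) − w = 1 − w.
f(z) = 1/(1 − w) = (1/(1)) · 1/(1 − w/(1)) = Σ_{n≥0} w^n / (1)^(n+1).
So c_n = 1/(1)^(n+1):
  c_0 = 1/(1)^1 = 1.
  c_1 = 1/(1)^2 = 1.
The series is valid for |w/d| < 1, i.e. |z − z₀| < |d|.
Radius of convergence: R = |2 − z₀| = |1| = 1 (distance from z₀ to the singularity z = 2).

c_0 = 1, c_1 = 1; R = 1.


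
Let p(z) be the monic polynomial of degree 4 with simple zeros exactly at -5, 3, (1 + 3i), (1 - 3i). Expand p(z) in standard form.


The polynomial is p(z) = ∏_{α ∈ S} (z − α), where S = {-5, 3, (1 + 3i), (1 - 3i)}.
Expanding the product yields: p(z) = z^4 -9·z^2 + 50·z -150.
Note conjugate pairs combine to real quadratics: (z − (1+3i))(z − (1−3i)) = z² − 2z + 10.
The resulting polynomial has degree 4 and real coefficients as required.

p(z) = z^4 -9·z^2 + 50·z -150.


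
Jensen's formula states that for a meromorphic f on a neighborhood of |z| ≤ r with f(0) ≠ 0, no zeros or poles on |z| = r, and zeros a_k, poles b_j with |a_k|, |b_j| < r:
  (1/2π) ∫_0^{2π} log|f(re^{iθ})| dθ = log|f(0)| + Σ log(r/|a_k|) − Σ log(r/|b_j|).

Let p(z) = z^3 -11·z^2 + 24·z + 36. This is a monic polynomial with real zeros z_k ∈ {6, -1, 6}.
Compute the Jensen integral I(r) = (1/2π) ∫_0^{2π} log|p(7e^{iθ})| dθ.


Zeros: -1, 6, 6; r = 7.
Inside |z| < r: -1, 6, 6. Outside (|z| ≥ r): ∅.
p(0) = 36, so log|p(0)| = log(36) = 3.5835.
Apply Jensen: I(r) = log|p(0)| + Σ_k log(r/|z_k|), summed over zeros inside |z| < r.
  log(r/|z_k|) for z_k = 6: log(7/6) = 0.1542
  log(r/|z_k|) for z_k = -1: log(7/1) = 1.9459
  log(r/|z_k|) for z_k = 6: log(7/6) = 0.1542
Sum over inside zeros: 2.2542.
I(r) = log|p(0)| + (inside sum) = 3.5835 + 2.2542 = 5.8377.
Closed form (all zeros inside, monic): I(r) = n·log(r) = 3·log(7) = 5.8377. ✓

I(r) ≈ 5.8377.


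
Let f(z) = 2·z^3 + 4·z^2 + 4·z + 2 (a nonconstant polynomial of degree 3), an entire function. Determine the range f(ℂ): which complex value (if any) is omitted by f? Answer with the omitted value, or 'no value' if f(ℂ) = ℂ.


Little Picard bounds the complement of f(ℂ) to at most one point.
For every w ∈ ℂ, the equation p(z) − w = 0 is a nonconstant polynomial in z and hence has at least one root by the fundamental theorem of algebra. So p is surjective onto ℂ, omitting no value.

Omitted value: no value.


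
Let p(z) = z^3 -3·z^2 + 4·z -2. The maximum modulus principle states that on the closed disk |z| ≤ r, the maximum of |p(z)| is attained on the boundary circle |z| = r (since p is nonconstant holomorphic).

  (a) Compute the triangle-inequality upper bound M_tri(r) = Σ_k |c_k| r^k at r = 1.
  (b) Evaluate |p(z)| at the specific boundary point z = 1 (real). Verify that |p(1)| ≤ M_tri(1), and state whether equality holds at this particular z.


Coefficients: c_0 = -2, c_1 = 4, c_2 = -3, c_3 = 1. Radius r = 1.
Part (a). Triangle bound: M_tri(r) = Σ_k |c_k| r^k
  = |-2|·1^0 + |4|·1^1 + |-3|·1^2 + |1|·1^3
  = 2 + 4 + 3 + 1 = 10.
This bounds M(r) := max_{|z|=r} |p(z)| from above; equality holds iff all terms c_k z^k can be made to align in phase at a single z on |z|=r.
Part (b). At z = 1 (real, on the circle |z| = r):
  p(1) = (-2)·1^0 + (4)·1^1 + (-3)·1^2 + (1)·1^3 = 0.
  |p(1)| = 0.
Check: |p(1)| = 0 ≤ 10 = M_tri(1). ✓ Equality does not hold at z = 1 (the coefficients have mixed signs, so the terms do not all align in phase there).

M_tri(1) = 10; |p(1)| = 0; equality at z=1: no.


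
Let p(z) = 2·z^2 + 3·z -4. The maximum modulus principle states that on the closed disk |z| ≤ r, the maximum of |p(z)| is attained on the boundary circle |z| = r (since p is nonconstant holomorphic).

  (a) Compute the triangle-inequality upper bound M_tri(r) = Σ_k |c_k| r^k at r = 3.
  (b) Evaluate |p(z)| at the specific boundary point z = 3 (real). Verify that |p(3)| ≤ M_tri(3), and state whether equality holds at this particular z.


Coefficients: c_0 = -4, c_1 = 3, c_2 = 2. Radius r = 3.
Part (a). Triangle bound: M_tri(r) = Σ_k |c_k| r^k
  = |-4|·3^0 + |3|·3^1 + |2|·3^2
  = 4 + 9 + 18 = 31.
This bounds M(r) := max_{|z|=r} |p(z)| from above; equality holds iff all terms c_k z^k can be made to align in phase at a single z on |z|=r.
Part (b). At z = 3 (real, on the circle |z| = r):
  p(3) = (-4)·3^0 + (3)·3^1 + (2)·3^2 = 23.
  |p(3)| = 23.
Check: |p(3)| = 23 ≤ 31 = M_tri(3). ✓ Equality does not hold at z = 3 (the coefficients have mixed signs, so the terms do not all align in phase there).

M_tri(3) = 31; |p(3)| = 23; equality at z=3: no.


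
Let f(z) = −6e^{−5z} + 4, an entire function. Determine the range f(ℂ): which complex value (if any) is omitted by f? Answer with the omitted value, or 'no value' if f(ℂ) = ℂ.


Little Picard bounds the complement of f(ℂ) to at most one point.
e^{−5z} is never zero on ℂ, so -6·e^{−5z} takes every value in ℂ ∖ {0}. Adding 4 shifts the range to ℂ ∖ {4}. Thus f omits exactly the value 4.

Omitted value: 4.


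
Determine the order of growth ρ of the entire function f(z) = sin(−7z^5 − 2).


Write sin(w) = (e^{iw} ± e^{−iw})/(2 or 2i), so |sin(w)| ≤ e^{|w|}. With w = −7z^5 − 2, |w| ≤ 7r^5 + 2 on |z|=r, giving M(r) ≤ e^{7r^5 + 2} and ρ ≤ 5. For the lower bound, choose z on |z|=r with -7z^5 purely imaginary of modulus 7r^5; then |sin(−7z^5 − 2)| grows like e^{7r^5}/2, so ρ ≥ 5. Hence ρ = 5.
Therefore ρ = 5.

Order ρ = 5.


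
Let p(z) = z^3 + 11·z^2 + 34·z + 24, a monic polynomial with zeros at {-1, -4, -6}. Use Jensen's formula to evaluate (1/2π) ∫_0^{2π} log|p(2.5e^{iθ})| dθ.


Zeros: -6, -4, -1; r = 2.5.
Inside |z| < r: -1. Outside (|z| ≥ r): -6, -4.
p(0) = 24, so log|p(0)| = log(24) = 3.1781.
Apply Jensen: I(r) = log|p(0)| + Σ_k log(r/|z_k|), summed over zeros inside |z| < r.
  log(r/|z_k|) for z_k = -1: log(2.5/1) = 0.9163
  Outside zeros (-6, -4) contribute nothing to the Jensen sum.
Sum over inside zeros: 0.9163.
I(r) = log|p(0)| + (inside sum) = 3.1781 + 0.9163 = 4.0943.
Note: since some zeros are outside |z| ≤ r, the simplified n·log(r) form does NOT apply — only the inside zeros contribute.

I(r) ≈ 4.0943.


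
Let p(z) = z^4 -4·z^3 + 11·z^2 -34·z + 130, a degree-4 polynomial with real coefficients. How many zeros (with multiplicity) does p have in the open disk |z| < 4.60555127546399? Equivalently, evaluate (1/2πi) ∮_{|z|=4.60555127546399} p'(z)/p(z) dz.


The zeros of p are: (-1 + 3i), (-1 - 3i), (3 + 2i), (3 - 2i).
Their magnitudes are: 3.162, 3.162, 3.606, 3.606.
Zeros with |z| < R = 4.60555127546399: (-1 + 3i), (-1 - 3i), (3 + 2i), (3 - 2i).
Count = 4.
By the argument principle, (1/2πi) ∮_{|z|=R} p'(z)/p(z) dz equals exactly this count.

Number of zeros inside |z| < 4.60555127546399: 4.


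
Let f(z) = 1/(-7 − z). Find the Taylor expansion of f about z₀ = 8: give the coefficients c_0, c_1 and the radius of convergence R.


Let w = z − z₀, so z = z₀ + w.
Then -7 − z = -7 − (z₀ + w) = (-7 − z₀) − w = -15 − w.
f(z) = 1/(-15 − w) = (1/(-15)) · 1/(1 − w/(-15)) = Σ_{n≥0} w^n / (-15)^(n+1).
So c_n = 1/(-15)^(n+1):
  c_0 = 1/(-15)^1 = -1/15.
  c_1 = 1/(-15)^2 = 1/225.
The series is valid for |w/d| < 1, i.e. |z − z₀| < |d|.
Radius of convergence: R = |-7 − z₀| = |-15| = 15 (distance from z₀ to the singularity z = -7).

c_0 = -1/15, c_1 = 1/225; R = 15.


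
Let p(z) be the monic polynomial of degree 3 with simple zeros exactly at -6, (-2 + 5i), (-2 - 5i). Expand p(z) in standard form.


The polynomial is p(z) = ∏_{α ∈ S} (z − α), where S = {-6, (-2 + 5i), (-2 - 5i)}.
Expanding the product yields: p(z) = z^3 + 10·z^2 + 53·z + 174.
Note conjugate pairs combine to real quadratics: (z − (-2+5i))(z − (-2−5i)) = z² + 4z + 29.
The resulting polynomial has degree 3 and real coefficients as required.

p(z) = z^3 + 10·z^2 + 53·z + 174.


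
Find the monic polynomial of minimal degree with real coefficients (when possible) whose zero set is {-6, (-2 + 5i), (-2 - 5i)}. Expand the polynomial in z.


The polynomial is p(z) = ∏_{α ∈ S} (z − α), where S = {-6, (-2 + 5i), (-2 - 5i)}.
Expanding the product yields: p(z) = z^3 + 10·z^2 + 53·z + 174.
Note conjugate pairs combine to real quadratics: (z − (-2+5i))(z − (-2−5i)) = z² + 4z + 29.
The resulting polynomial has degree 3 and real coefficients as required.

p(z) = z^3 + 10·z^2 + 53·z + 174.


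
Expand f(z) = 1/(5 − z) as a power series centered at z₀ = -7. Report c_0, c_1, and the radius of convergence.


Let w = z − z₀, so z = z₀ + w.
Then 5 − z = 5 − (z₀ + w) = (5 − z₀) − w = 12 − w.
f(z) = 1/(12 − w) = (1/(12)) · 1/(1 − w/(12)) = Σ_{n≥0} w^n / (12)^(n+1).
So c_n = 1/(12)^(n+1):
  c_0 = 1/(12)^1 = 1/12.
  c_1 = 1/(12)^2 = 1/144.
The series is valid for |w/d| < 1, i.e. |z − z₀| < |d|.
Radius of convergence: R = |5 − z₀| = |12| = 12 (distance from z₀ to the singularity z = 5).

c_0 = 1/12, c_1 = 1/144; R = 12.


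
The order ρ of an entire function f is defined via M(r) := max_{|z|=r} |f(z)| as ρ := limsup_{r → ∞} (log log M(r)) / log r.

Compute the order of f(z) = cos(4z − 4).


cos(w) is a linear combination of e^{iw} and e^{−iw} (or e^w, e^{−w} in the hyperbolic case), so |cos(w)| ≤ e^{|w|}. With w = 4z − 4, |w| ≤ 4|z| + 4 = 4r + 4 on |z| = r, giving M(r) ≤ e^{4r + 4}, so ρ ≤ 1. On a suitable ray (z = it for sin/cos; z = t for sinh/cosh, t real → ∞), |cos(4z − 4)| grows like e^{4|t|}/2, so ρ ≥ 1. Hence ρ = 1.
Therefore ρ = 1.

Order ρ = 1.


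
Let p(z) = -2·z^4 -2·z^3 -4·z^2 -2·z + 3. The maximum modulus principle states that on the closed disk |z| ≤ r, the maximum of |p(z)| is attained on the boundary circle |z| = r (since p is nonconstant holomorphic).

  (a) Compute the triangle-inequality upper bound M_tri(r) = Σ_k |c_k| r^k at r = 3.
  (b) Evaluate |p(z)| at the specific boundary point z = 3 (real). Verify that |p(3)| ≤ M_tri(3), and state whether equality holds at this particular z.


Coefficients: c_0 = 3, c_1 = -2, c_2 = -4, c_3 = -2, c_4 = -2. Radius r = 3.
Part (a). Triangle bound: M_tri(r) = Σ_k |c_k| r^k
  = |3|·3^0 + |-2|·3^1 + |-4|·3^2 + |-2|·3^3 + |-2|·3^4
  = 3 + 6 + 36 + 54 + 162 = 261.
This bounds M(r) := max_{|z|=r} |p(z)| from above; equality holds iff all terms c_k z^k can be made to align in phase at a single z on |z|=r.
Part (b). At z = 3 (real, on the circle |z| = r):
  p(3) = (3)·3^0 + (-2)·3^1 + (-4)·3^2 + (-2)·3^3 + (-2)·3^4 = -255.
  |p(3)| = 255.
Check: |p(3)| = 255 ≤ 261 = M_tri(3). ✓ Equality does not hold at z = 3 (the coefficients have mixed signs, so the terms do not all align in phase there).

M_tri(3) = 261; |p(3)| = 255; equality at z=3: no.


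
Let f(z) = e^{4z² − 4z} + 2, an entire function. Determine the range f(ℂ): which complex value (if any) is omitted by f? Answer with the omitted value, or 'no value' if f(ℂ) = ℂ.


Little Picard bounds the complement of f(ℂ) to at most one point.
The exponent g(z) = 4z² − 4z is a nonconstant polynomial, hence surjective onto ℂ. So e^{g(z)} takes every value in {e^w : w ∈ ℂ} = ℂ ∖ {0}. Adding 2 shifts the range to ℂ ∖ {2}. f omits exactly 2.

Omitted value: 2.


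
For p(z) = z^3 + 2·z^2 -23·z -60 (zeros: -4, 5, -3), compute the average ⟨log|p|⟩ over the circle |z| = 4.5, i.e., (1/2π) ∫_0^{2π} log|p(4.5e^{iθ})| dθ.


Zeros: -4, -3, 5; r = 4.5.
Inside |z| < r: -4, -3. Outside (|z| ≥ r): 5.
p(0) = -60, so log|p(0)| = log(60) = 4.0943.
Apply Jensen: I(r) = log|p(0)| + Σ_k log(r/|z_k|), summed over zeros inside |z| < r.
  log(r/|z_k|) for z_k = -4: log(4.5/4) = 0.1178
  log(r/|z_k|) for z_k = -3: log(4.5/3) = 0.4055
  Outside zeros (5) contribute nothing to the Jensen sum.
Sum over inside zeros: 0.5232.
I(r) = log|p(0)| + (inside sum) = 4.0943 + 0.5232 = 4.6176.
Note: since some zeros are outside |z| ≤ r, the simplified n·log(r) form does NOT apply — only the inside zeros contribute.

I(r) ≈ 4.6176.


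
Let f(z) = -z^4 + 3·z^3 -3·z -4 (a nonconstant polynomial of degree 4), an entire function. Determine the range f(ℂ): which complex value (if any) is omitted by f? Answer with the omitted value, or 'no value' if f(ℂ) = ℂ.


Little Picard bounds the complement of f(ℂ) to at most one point.
For every w ∈ ℂ, the equation p(z) − w = 0 is a nonconstant polynomial in z and hence has at least one root by the fundamental theorem of algebra. So p is surjective onto ℂ, omitting no value.

Omitted value: no value.


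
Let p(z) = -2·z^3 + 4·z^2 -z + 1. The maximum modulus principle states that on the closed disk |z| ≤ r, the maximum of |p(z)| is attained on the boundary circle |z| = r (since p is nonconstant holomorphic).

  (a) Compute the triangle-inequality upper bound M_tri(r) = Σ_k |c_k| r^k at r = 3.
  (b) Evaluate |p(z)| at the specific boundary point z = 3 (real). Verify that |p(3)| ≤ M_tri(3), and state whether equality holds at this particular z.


Coefficients: c_0 = 1, c_1 = -1, c_2 = 4, c_3 = -2. Radius r = 3.
Part (a). Triangle bound: M_tri(r) = Σ_k |c_k| r^k
  = |1|·3^0 + |-1|·3^1 + |4|·3^2 + |-2|·3^3
  = 1 + 3 + 36 + 54 = 94.
This bounds M(r) := max_{|z|=r} |p(z)| from above; equality holds iff all terms c_k z^k can be made to align in phase at a single z on |z|=r.
Part (b). At z = 3 (real, on the circle |z| = r):
  p(3) = (1)·3^0 + (-1)·3^1 + (4)·3^2 + (-2)·3^3 = -20.
  |p(3)| = 20.
Check: |p(3)| = 20 ≤ 94 = M_tri(3). ✓ Equality does not hold at z = 3 (the coefficients have mixed signs, so the terms do not all align in phase there).

M_tri(3) = 94; |p(3)| = 20; equality at z=3: no.


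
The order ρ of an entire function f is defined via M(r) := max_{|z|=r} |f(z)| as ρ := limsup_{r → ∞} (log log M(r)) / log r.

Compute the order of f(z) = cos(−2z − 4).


cos(w) is a linear combination of e^{iw} and e^{−iw} (or e^w, e^{−w} in the hyperbolic case), so |cos(w)| ≤ e^{|w|}. With w = −2z − 4, |w| ≤ 2|z| + 4 = 2r + 4 on |z| = r, giving M(r) ≤ e^{2r + 4}, so ρ ≤ 1. On a suitable ray (z = it for sin/cos; z = t for sinh/cosh, t real → ∞), |cos(−2z − 4)| grows like e^{2|t|}/2, so ρ ≥ 1. Hence ρ = 1.
Therefore ρ = 1.

Order ρ = 1.


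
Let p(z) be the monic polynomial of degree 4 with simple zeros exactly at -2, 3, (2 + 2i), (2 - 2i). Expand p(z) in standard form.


The polynomial is p(z) = ∏_{α ∈ S} (z − α), where S = {-2, 3, (2 + 2i), (2 - 2i)}.
Expanding the product yields: p(z) = z^4 -5·z^3 + 6·z^2 + 16·z -48.
Note conjugate pairs combine to real quadratics: (z − (2+2i))(z − (2−2i)) = z² − 4z + 8.
The resulting polynomial has degree 4 and real coefficients as required.

p(z) = z^4 -5·z^3 + 6·z^2 + 16·z -48.


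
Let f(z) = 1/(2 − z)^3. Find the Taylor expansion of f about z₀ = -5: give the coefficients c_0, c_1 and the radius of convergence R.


Let w = z − z₀, so z = z₀ + w.
Then 2 − z = 2 − (z₀ + w) = (2 − z₀) − w = 7 − w.
f(z) = 1/(7 − w)^3 = (1/(7)^3) · (1 − w/(7))^{−3}.
By the binomial series (1−u)^{−3} = Σ_{n≥0} C(n+2, 2) u^n for |u|<1, with u = w/(7):
  c_n = C(n+2, 2) / (7)^(n+3).
  c_0 = 1/(7)^3 = 1/343.
  c_1 = 3/(7)^4 = 3/2401.
The series is valid for |w/d| < 1, i.e. |z − z₀| < |d|.
Radius of convergence: R = |2 − z₀| = |7| = 7 (distance from z₀ to the singularity z = 2).

c_0 = 1/343, c_1 = 3/2401; R = 7.


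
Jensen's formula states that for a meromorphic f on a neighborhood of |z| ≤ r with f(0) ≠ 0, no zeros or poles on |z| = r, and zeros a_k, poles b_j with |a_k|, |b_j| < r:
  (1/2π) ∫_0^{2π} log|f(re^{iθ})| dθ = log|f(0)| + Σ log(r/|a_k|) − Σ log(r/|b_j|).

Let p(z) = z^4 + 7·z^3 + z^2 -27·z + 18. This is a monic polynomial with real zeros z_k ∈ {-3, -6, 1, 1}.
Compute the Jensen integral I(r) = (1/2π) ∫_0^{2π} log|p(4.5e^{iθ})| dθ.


Zeros: -6, -3, 1, 1; r = 4.5.
Inside |z| < r: -3, 1, 1. Outside (|z| ≥ r): -6.
p(0) = 18, so log|p(0)| = log(18) = 2.8904.
Apply Jensen: I(r) = log|p(0)| + Σ_k log(r/|z_k|), summed over zeros inside |z| < r.
  log(r/|z_k|) for z_k = -3: log(4.5/3) = 0.4055
  log(r/|z_k|) for z_k = 1: log(4.5/1) = 1.5041
  log(r/|z_k|) for z_k = 1: log(4.5/1) = 1.5041
  Outside zeros (-6) contribute nothing to the Jensen sum.
Sum over inside zeros: 3.4136.
I(r) = log|p(0)| + (inside sum) = 2.8904 + 3.4136 = 6.3040.
Note: since some zeros are outside |z| ≤ r, the simplified n·log(r) form does NOT apply — only the inside zeros contribute.

I(r) ≈ 6.3040.


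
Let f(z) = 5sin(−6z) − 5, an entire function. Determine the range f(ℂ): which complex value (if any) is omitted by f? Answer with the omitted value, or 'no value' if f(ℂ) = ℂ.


Little Picard bounds the complement of f(ℂ) to at most one point.
sin is entire and surjective onto ℂ: for every w ∈ ℂ, sin(ζ) = w has a solution ζ ∈ ℂ (e.g., via the complex inverse arcsin). With ζ = −6z this gives z = ζ/(-6). Then 5·sin(−6z) takes every value in 5·ℂ = ℂ, and adding -5 is a bijection of ℂ. So f is surjective and omits no value. (Note: only on the real line is sin bounded by [−1, 1].)

Omitted value: no value.


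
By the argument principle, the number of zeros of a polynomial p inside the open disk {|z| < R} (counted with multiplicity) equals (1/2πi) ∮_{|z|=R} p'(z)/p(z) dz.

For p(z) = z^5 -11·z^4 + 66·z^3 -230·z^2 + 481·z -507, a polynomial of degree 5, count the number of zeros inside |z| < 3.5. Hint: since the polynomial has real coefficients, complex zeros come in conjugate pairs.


The zeros of p are: (2 + 3i), (2 - 3i), (2 + 3i), (2 - 3i), 3.
Their magnitudes are: 3.606, 3.606, 3.606, 3.606, 3.
Zeros with |z| < R = 3.5: 3.
Count = 1.
By the argument principle, (1/2πi) ∮_{|z|=R} p'(z)/p(z) dz equals exactly this count.

Number of zeros inside |z| < 3.5: 1.


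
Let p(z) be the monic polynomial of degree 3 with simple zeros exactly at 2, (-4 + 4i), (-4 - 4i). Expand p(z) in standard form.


The polynomial is p(z) = ∏_{α ∈ S} (z − α), where S = {2, (-4 + 4i), (-4 - 4i)}.
Expanding the product yields: p(z) = z^3 + 6·z^2 + 16·z -64.
Note conjugate pairs combine to real quadratics: (z − (-4+4i))(z − (-4−4i)) = z² + 8z + 32.
The resulting polynomial has degree 3 and real coefficients as required.

p(z) = z^3 + 6·z^2 + 16·z -64.


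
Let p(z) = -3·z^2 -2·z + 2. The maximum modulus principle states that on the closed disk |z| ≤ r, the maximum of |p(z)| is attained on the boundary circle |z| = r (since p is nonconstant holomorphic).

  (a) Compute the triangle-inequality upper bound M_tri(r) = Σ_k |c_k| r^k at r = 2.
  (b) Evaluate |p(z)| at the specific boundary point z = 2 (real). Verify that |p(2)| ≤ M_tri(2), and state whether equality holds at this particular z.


Coefficients: c_0 = 2, c_1 = -2, c_2 = -3. Radius r = 2.
Part (a). Triangle bound: M_tri(r) = Σ_k |c_k| r^k
  = |2|·2^0 + |-2|·2^1 + |-3|·2^2
  = 2 + 4 + 12 = 18.
This bounds M(r) := max_{|z|=r} |p(z)| from above; equality holds iff all terms c_k z^k can be made to align in phase at a single z on |z|=r.
Part (b). At z = 2 (real, on the circle |z| = r):
  p(2) = (2)·2^0 + (-2)·2^1 + (-3)·2^2 = -14.
  |p(2)| = 14.
Check: |p(2)| = 14 ≤ 18 = M_tri(2). ✓ Equality does not hold at z = 2 (the coefficients have mixed signs, so the terms do not all align in phase there).

M_tri(2) = 18; |p(2)| = 14; equality at z=2: no.


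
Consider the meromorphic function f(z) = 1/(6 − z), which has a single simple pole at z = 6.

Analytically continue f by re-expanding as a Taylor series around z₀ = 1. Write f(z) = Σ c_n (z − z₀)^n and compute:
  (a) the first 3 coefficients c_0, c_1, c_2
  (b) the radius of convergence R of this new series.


Let w = z − z₀, so z = z₀ + w.
Then 6 − z = 6 − (z₀ + w) = (6 − z₀) − w = 5 − w.
f(z) = 1/(5 − w) = (1/(5)) · 1/(1 − w/(5)) = Σ_{n≥0} w^n / (5)^(n+1).
So c_n = 1/(5)^(n+1):
  c_0 = 1/(5)^1 = 1/5.
  c_1 = 1/(5)^2 = 1/25.
  c_2 = 1/(5)^3 = 1/125.
The series is valid for |w/d| < 1, i.e. |z − z₀| < |d|.
Radius of convergence: R = |6 − z₀| = |5| = 5 (distance from z₀ to the singularity z = 6).

c_0 = 1/5, c_1 = 1/25, c_2 = 1/125; R = 5.


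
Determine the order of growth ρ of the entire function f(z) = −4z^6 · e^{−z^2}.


M(r) = max_{|z|=r} |-4|·|z|^6·|e^{−z^2}| = 4·r^6 · e^{1r^2} (the factors attain their maxima compatibly on |z|=r). Then log M(r) = log 4 + 6·log r + 1r^2, dominated by the last term, so log log M(r) ~ 2·log r. The polynomial factor -4z^6 contributes only a log r term and does not affect the order. ρ = 2.
Therefore ρ = 2.

Order ρ = 2.


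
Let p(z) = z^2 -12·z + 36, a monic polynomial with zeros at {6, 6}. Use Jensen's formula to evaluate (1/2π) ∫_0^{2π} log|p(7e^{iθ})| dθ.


Zeros: 6, 6; r = 7.
Inside |z| < r: 6, 6. Outside (|z| ≥ r): ∅.
p(0) = 36, so log|p(0)| = log(36) = 3.5835.
Apply Jensen: I(r) = log|p(0)| + Σ_k log(r/|z_k|), summed over zeros inside |z| < r.
  log(r/|z_k|) for z_k = 6: log(7/6) = 0.1542
  log(r/|z_k|) for z_k = 6: log(7/6) = 0.1542
Sum over inside zeros: 0.3083.
I(r) = log|p(0)| + (inside sum) = 3.5835 + 0.3083 = 3.8918.
Closed form (all zeros inside, monic): I(r) = n·log(r) = 2·log(7) = 3.8918. ✓

I(r) ≈ 3.8918.


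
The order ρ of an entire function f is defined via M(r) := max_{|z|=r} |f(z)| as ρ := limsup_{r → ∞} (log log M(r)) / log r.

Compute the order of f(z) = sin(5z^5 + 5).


Write sin(w) = (e^{iw} ± e^{−iw})/(2 or 2i), so |sin(w)| ≤ e^{|w|}. With w = 5z^5 + 5, |w| ≤ 5r^5 + 5 on |z|=r, giving M(r) ≤ e^{5r^5 + 5} and ρ ≤ 5. For the lower bound, choose z on |z|=r with 5z^5 purely imaginary of modulus 5r^5; then |sin(5z^5 + 5)| grows like e^{5r^5}/2, so ρ ≥ 5. Hence ρ = 5.
Therefore ρ = 5.

Order ρ = 5.


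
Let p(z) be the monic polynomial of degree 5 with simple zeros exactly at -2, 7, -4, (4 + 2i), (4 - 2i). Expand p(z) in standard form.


The polynomial is p(z) = ∏_{α ∈ S} (z − α), where S = {-2, 7, -4, (4 + 2i), (4 - 2i)}.
Expanding the product yields: p(z) = z^5 -9·z^4 -6·z^3 + 196·z^2 -232·z -1120.
Note conjugate pairs combine to real quadratics: (z − (4+2i))(z − (4−2i)) = z² − 8z + 20.
The resulting polynomial has degree 5 and real coefficients as required.

p(z) = z^5 -9·z^4 -6·z^3 + 196·z^2 -232·z -1120.


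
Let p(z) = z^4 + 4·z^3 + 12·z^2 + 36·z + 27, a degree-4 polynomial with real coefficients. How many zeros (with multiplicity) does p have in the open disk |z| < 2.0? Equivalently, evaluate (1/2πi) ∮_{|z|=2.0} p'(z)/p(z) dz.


The zeros of p are: -1, (0 + 3i), (0 - 3i), -3.
Their magnitudes are: 1, 3, 3, 3.
Zeros with |z| < R = 2.0: -1.
Count = 1.
By the argument principle, (1/2πi) ∮_{|z|=R} p'(z)/p(z) dz equals exactly this count.

Number of zeros inside |z| < 2.0: 1.


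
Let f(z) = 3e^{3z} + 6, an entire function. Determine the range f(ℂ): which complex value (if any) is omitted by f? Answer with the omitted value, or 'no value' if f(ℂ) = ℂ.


Little Picard bounds the complement of f(ℂ) to at most one point.
e^{3z} is never zero on ℂ, so 3·e^{3z} takes every value in ℂ ∖ {0}. Adding 6 shifts the range to ℂ ∖ {6}. Thus f omits exactly the value 6.

Omitted value: 6.


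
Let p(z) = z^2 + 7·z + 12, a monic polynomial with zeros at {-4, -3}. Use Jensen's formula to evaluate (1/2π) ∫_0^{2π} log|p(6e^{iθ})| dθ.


Zeros: -4, -3; r = 6.
Inside |z| < r: -4, -3. Outside (|z| ≥ r): ∅.
p(0) = 12, so log|p(0)| = log(12) = 2.4849.
Apply Jensen: I(r) = log|p(0)| + Σ_k log(r/|z_k|), summed over zeros inside |z| < r.
  log(r/|z_k|) for z_k = -4: log(6/4) = 0.4055
  log(r/|z_k|) for z_k = -3: log(6/3) = 0.6931
Sum over inside zeros: 1.0986.
I(r) = log|p(0)| + (inside sum) = 2.4849 + 1.0986 = 3.5835.
Closed form (all zeros inside, monic): I(r) = n·log(r) = 2·log(6) = 3.5835. ✓

I(r) ≈ 3.5835.


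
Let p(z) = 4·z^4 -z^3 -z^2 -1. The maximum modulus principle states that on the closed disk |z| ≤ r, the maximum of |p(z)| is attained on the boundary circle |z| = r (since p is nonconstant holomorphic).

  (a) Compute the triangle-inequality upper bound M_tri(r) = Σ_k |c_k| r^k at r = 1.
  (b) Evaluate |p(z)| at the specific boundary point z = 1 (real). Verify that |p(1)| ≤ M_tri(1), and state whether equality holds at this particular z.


Coefficients: c_0 = -1, c_1 = 0, c_2 = -1, c_3 = -1, c_4 = 4. Radius r = 1.
Part (a). Triangle bound: M_tri(r) = Σ_k |c_k| r^k
  = |-1|·1^0 + |0|·1^1 + |-1|·1^2 + |-1|·1^3 + |4|·1^4
  = 1 + 0 + 1 + 1 + 4 = 7.
This bounds M(r) := max_{|z|=r} |p(z)| from above; equality holds iff all terms c_k z^k can be made to align in phase at a single z on |z|=r.
Part (b). At z = 1 (real, on the circle |z| = r):
  p(1) = (-1)·1^0 + (0)·1^1 + (-1)·1^2 + (-1)·1^3 + (4)·1^4 = 1.
  |p(1)| = 1.
Check: |p(1)| = 1 ≤ 7 = M_tri(1). ✓ Equality does not hold at z = 1 (the coefficients have mixed signs, so the terms do not all align in phase there).

M_tri(1) = 7; |p(1)| = 1; equality at z=1: no.
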